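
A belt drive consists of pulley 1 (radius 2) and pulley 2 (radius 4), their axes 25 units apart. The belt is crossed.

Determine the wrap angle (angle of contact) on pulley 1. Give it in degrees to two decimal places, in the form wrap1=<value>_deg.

wrap1=207.77_deg

crossed belt: β = asin((r1+r2)/C) = asin(6/25) = 13.8865°
wrap1 = wrap2 = π + 2β = 207.7731°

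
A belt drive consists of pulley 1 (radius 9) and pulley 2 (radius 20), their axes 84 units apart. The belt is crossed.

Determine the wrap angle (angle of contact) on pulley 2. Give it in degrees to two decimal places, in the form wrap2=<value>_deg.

crossed belt: β = asin((r1+r2)/C) = asin(29/84) = 20.1963°
wrap1 = wrap2 = π + 2β = 220.3927°

wrap2=220.39_deg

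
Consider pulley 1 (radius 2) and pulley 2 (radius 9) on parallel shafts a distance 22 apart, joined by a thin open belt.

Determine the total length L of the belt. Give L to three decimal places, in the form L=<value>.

open belt: β = asin((r2−r1)/C) = asin(7/22) = 18.5530°
wrap1 = π − 2β = 142.8940°
wrap2 = π + 2β = 217.1060°
tangent length = C·cosβ = 20.8567
L = r1·wrap1 + r2·wrap2 + 2·C·cosβ = 2·2.4940 + 9·3.7892 + 2·20.8567 = 80.8042

L=80.804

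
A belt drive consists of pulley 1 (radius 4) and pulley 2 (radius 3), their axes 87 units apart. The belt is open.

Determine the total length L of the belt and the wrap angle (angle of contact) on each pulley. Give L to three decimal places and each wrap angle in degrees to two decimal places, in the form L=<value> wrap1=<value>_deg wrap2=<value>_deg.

open belt: β = asin((r2−r1)/C) = asin(-1/87) = -0.6586°
wrap1 = π − 2β = 181.3172°
wrap2 = π + 2β = 178.6828°
tangent length = C·cosβ = 86.9943
L = r1·wrap1 + r2·wrap2 + 2·C·cosβ = 4·3.1646 + 3·3.1186 + 2·86.9943 = 196.0026

L=196.003 wrap1=181.32_deg wrap2=178.68_deg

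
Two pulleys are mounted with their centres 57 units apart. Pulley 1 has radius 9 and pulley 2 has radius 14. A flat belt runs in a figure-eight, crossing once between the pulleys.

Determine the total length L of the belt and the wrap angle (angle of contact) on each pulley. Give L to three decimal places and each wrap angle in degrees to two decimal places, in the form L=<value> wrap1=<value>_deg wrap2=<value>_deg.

L=195.670 wrap1=227.60_deg wrap2=227.60_deg

crossed belt: β = asin((r1+r2)/C) = asin(23/57) = 23.7977°
wrap1 = wrap2 = π + 2β = 227.5954°
tangent length = C·cosβ = 52.1536
L = (r1+r2)·wrap + 2·C·cosβ = 23·3.9723 + 2·52.1536 = 195.6699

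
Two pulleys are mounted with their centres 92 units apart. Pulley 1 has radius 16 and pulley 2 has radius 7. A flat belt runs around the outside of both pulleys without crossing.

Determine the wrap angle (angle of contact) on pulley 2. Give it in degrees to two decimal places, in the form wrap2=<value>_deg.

wrap2=168.77_deg

open belt: β = asin((r2−r1)/C) = asin(-9/92) = -5.6140°
wrap1 = π − 2β = 191.2280°
wrap2 = π + 2β = 168.7720°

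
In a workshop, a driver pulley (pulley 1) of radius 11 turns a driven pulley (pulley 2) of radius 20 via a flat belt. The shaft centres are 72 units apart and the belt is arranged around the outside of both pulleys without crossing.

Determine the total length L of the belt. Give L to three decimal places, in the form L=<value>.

open belt: β = asin((r2−r1)/C) = asin(9/72) = 7.1808°
wrap1 = π − 2β = 165.6385°
wrap2 = π + 2β = 194.3615°
tangent length = C·cosβ = 71.4353
L = r1·wrap1 + r2·wrap2 + 2·C·cosβ = 11·2.8909 + 20·3.3922 + 2·71.4353 = 242.5158

L=242.516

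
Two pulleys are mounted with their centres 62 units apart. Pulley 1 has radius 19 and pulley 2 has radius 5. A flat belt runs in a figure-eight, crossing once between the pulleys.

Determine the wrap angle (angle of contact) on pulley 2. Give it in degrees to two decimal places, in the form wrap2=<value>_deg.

wrap2=225.55_deg

crossed belt: β = asin((r1+r2)/C) = asin(24/62) = 22.7740°
wrap1 = wrap2 = π + 2β = 225.5479°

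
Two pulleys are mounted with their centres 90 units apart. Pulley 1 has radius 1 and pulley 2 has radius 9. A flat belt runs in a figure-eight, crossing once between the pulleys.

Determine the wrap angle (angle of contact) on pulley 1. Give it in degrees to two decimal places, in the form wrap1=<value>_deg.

wrap1=192.76_deg

crossed belt: β = asin((r1+r2)/C) = asin(10/90) = 6.3794°
wrap1 = wrap2 = π + 2β = 192.7587°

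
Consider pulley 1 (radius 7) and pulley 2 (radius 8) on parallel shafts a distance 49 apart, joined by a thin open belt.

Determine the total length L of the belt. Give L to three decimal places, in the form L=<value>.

L=145.144

open belt: β = asin((r2−r1)/C) = asin(1/49) = 1.1694°
wrap1 = π − 2β = 177.6612°
wrap2 = π + 2β = 182.3388°
tangent length = C·cosβ = 48.9898
L = r1·wrap1 + r2·wrap2 + 2·C·cosβ = 7·3.1008 + 8·3.1824 + 2·48.9898 = 145.1443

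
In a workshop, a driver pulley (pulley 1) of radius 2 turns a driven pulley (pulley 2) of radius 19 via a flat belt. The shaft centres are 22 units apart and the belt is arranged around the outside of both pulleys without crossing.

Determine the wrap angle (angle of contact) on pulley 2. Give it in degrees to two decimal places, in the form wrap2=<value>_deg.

open belt: β = asin((r2−r1)/C) = asin(17/22) = 50.5994°
wrap1 = π − 2β = 78.8011°
wrap2 = π + 2β = 281.1989°

wrap2=281.20_deg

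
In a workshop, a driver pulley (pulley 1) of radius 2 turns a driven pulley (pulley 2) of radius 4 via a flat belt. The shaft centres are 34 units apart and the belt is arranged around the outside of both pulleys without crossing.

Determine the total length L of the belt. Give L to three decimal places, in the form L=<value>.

open belt: β = asin((r2−r1)/C) = asin(2/34) = 3.3723°
wrap1 = π − 2β = 173.2554°
wrap2 = π + 2β = 186.7446°
tangent length = C·cosβ = 33.9411
L = r1·wrap1 + r2·wrap2 + 2·C·cosβ = 2·3.0239 + 4·3.2593 + 2·33.9411 = 86.9672

L=86.967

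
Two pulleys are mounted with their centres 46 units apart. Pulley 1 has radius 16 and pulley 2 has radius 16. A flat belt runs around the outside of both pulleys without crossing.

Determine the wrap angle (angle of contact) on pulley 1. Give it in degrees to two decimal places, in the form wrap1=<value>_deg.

wrap1=180.00_deg

open belt: β = asin((r2−r1)/C) = asin(0/46) = 0.0000°
wrap1 = π − 2β = 180.0000°
wrap2 = π + 2β = 180.0000°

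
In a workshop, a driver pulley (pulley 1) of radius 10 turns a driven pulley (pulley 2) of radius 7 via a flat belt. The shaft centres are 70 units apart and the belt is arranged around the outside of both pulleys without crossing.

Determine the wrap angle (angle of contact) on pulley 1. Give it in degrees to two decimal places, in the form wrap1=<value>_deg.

wrap1=184.91_deg

open belt: β = asin((r2−r1)/C) = asin(-3/70) = -2.4563°
wrap1 = π − 2β = 184.9126°
wrap2 = π + 2β = 175.0874°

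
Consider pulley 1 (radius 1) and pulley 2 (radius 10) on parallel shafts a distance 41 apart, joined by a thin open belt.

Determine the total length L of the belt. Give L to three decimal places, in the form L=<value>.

open belt: β = asin((r2−r1)/C) = asin(9/41) = 12.6804°
wrap1 = π − 2β = 154.6392°
wrap2 = π + 2β = 205.3608°
tangent length = C·cosβ = 40.0000
L = r1·wrap1 + r2·wrap2 + 2·C·cosβ = 1·2.6990 + 10·3.5842 + 2·40.0000 = 118.5412

L=118.541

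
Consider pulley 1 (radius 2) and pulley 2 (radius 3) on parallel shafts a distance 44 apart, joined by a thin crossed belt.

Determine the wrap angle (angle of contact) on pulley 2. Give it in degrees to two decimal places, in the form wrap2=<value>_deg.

wrap2=193.05_deg

crossed belt: β = asin((r1+r2)/C) = asin(5/44) = 6.5250°
wrap1 = wrap2 = π + 2β = 193.0500°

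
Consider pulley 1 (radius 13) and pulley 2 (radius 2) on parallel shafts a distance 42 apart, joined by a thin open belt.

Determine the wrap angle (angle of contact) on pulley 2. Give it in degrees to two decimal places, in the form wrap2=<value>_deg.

open belt: β = asin((r2−r1)/C) = asin(-11/42) = -15.1831°
wrap1 = π − 2β = 210.3662°
wrap2 = π + 2β = 149.6338°

wrap2=149.63_deg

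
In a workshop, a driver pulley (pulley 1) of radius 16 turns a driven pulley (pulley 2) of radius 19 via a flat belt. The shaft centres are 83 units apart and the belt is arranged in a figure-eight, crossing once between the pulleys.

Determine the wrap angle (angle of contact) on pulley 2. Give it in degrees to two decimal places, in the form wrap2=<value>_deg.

crossed belt: β = asin((r1+r2)/C) = asin(35/83) = 24.9411°
wrap1 = wrap2 = π + 2β = 229.8822°

wrap2=229.88_deg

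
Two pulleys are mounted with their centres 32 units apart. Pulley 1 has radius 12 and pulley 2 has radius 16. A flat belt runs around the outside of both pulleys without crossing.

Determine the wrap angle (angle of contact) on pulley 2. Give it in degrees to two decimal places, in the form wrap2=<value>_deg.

open belt: β = asin((r2−r1)/C) = asin(4/32) = 7.1808°
wrap1 = π − 2β = 165.6385°
wrap2 = π + 2β = 194.3615°

wrap2=194.36_deg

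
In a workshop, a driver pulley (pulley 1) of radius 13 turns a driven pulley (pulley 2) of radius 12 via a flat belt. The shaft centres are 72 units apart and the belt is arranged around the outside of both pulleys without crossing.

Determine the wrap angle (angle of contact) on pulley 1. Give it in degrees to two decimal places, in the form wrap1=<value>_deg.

wrap1=181.59_deg

open belt: β = asin((r2−r1)/C) = asin(-1/72) = -0.7958°
wrap1 = π − 2β = 181.5916°
wrap2 = π + 2β = 178.4084°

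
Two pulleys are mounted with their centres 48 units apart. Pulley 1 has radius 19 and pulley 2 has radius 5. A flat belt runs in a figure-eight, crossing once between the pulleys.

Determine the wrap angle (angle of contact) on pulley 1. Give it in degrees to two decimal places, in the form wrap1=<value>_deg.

wrap1=240.00_deg

crossed belt: β = asin((r1+r2)/C) = asin(24/48) = 30.0000°
wrap1 = wrap2 = π + 2β = 240.0000°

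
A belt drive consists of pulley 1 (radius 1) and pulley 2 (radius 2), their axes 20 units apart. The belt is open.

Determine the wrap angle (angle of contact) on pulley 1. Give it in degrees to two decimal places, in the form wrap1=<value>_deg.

wrap1=174.27_deg

open belt: β = asin((r2−r1)/C) = asin(1/20) = 2.8660°
wrap1 = π − 2β = 174.2680°
wrap2 = π + 2β = 185.7320°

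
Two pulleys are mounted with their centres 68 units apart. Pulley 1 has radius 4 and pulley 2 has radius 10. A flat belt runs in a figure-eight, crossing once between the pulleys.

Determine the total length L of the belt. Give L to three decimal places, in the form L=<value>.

L=182.875

crossed belt: β = asin((r1+r2)/C) = asin(14/68) = 11.8812°
wrap1 = wrap2 = π + 2β = 203.7623°
tangent length = C·cosβ = 66.5432
L = (r1+r2)·wrap + 2·C·cosβ = 14·3.5563 + 2·66.5432 = 182.8750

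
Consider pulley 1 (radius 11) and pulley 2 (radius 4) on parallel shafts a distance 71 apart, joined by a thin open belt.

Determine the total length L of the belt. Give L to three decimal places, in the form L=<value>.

L=189.815

open belt: β = asin((r2−r1)/C) = asin(-7/71) = -5.6581°
wrap1 = π − 2β = 191.3161°
wrap2 = π + 2β = 168.6839°
tangent length = C·cosβ = 70.6541
L = r1·wrap1 + r2·wrap2 + 2·C·cosβ = 11·3.3391 + 4·2.9441 + 2·70.6541 = 189.8146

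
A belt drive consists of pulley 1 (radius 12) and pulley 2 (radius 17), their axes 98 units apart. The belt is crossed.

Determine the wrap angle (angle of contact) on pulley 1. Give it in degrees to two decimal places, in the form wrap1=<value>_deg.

wrap1=214.43_deg

crossed belt: β = asin((r1+r2)/C) = asin(29/98) = 17.2126°
wrap1 = wrap2 = π + 2β = 214.4252°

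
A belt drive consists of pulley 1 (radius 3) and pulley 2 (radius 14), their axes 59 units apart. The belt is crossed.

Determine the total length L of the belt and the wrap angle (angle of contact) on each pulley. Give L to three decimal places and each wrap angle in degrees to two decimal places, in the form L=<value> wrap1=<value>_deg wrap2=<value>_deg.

L=176.340 wrap1=213.49_deg wrap2=213.49_deg

crossed belt: β = asin((r1+r2)/C) = asin(17/59) = 16.7464°
wrap1 = wrap2 = π + 2β = 213.4927°
tangent length = C·cosβ = 56.4978
L = (r1+r2)·wrap + 2·C·cosβ = 17·3.7262 + 2·56.4978 = 176.3401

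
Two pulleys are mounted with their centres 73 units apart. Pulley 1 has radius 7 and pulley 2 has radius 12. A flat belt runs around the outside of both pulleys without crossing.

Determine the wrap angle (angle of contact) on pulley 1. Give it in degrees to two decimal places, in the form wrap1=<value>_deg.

open belt: β = asin((r2−r1)/C) = asin(5/73) = 3.9274°
wrap1 = π − 2β = 172.1451°
wrap2 = π + 2β = 187.8549°

wrap1=172.15_deg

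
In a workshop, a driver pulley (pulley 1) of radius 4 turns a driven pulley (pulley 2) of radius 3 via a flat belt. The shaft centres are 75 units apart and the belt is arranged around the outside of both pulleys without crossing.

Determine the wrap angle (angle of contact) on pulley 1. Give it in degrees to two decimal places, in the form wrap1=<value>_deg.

open belt: β = asin((r2−r1)/C) = asin(-1/75) = -0.7640°
wrap1 = π − 2β = 181.5279°
wrap2 = π + 2β = 178.4721°

wrap1=181.53_deg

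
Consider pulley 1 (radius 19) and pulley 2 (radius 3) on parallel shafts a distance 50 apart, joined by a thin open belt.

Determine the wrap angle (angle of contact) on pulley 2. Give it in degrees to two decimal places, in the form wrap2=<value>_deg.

open belt: β = asin((r2−r1)/C) = asin(-16/50) = -18.6629°
wrap1 = π − 2β = 217.3258°
wrap2 = π + 2β = 142.6742°

wrap2=142.67_deg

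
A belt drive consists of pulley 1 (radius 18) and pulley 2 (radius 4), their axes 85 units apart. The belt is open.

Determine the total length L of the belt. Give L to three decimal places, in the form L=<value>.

open belt: β = asin((r2−r1)/C) = asin(-14/85) = -9.4801°
wrap1 = π − 2β = 198.9603°
wrap2 = π + 2β = 161.0397°
tangent length = C·cosβ = 83.8391
L = r1·wrap1 + r2·wrap2 + 2·C·cosβ = 18·3.4725 + 4·2.8107 + 2·83.8391 = 241.4262

L=241.426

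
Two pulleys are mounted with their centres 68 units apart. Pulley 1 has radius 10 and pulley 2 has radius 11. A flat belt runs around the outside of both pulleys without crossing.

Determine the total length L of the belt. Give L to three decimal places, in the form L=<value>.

L=201.988

open belt: β = asin((r2−r1)/C) = asin(1/68) = 0.8426°
wrap1 = π − 2β = 178.3148°
wrap2 = π + 2β = 181.6852°
tangent length = C·cosβ = 67.9926
L = r1·wrap1 + r2·wrap2 + 2·C·cosβ = 10·3.1122 + 11·3.1710 + 2·67.9926 = 201.9882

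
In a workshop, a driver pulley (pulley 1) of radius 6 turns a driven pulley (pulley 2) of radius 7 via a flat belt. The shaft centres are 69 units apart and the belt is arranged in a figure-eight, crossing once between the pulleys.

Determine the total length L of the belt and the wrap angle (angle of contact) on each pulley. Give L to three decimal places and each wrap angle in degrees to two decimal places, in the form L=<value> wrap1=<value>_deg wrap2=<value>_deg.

L=181.297 wrap1=201.72_deg wrap2=201.72_deg

crossed belt: β = asin((r1+r2)/C) = asin(13/69) = 10.8598°
wrap1 = wrap2 = π + 2β = 201.7195°
tangent length = C·cosβ = 67.7643
L = (r1+r2)·wrap + 2·C·cosβ = 13·3.5207 + 2·67.7643 = 181.2973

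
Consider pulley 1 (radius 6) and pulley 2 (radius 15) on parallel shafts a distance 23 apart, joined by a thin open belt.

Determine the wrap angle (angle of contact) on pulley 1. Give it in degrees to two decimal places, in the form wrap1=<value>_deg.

open belt: β = asin((r2−r1)/C) = asin(9/23) = 23.0357°
wrap1 = π − 2β = 133.9286°
wrap2 = π + 2β = 226.0714°

wrap1=133.93_deg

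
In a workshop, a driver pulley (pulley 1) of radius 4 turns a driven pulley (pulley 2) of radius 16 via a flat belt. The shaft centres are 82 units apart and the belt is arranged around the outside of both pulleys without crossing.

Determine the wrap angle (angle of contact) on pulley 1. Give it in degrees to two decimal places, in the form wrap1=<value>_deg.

wrap1=163.17_deg

open belt: β = asin((r2−r1)/C) = asin(12/82) = 8.4150°
wrap1 = π − 2β = 163.1701°
wrap2 = π + 2β = 196.8299°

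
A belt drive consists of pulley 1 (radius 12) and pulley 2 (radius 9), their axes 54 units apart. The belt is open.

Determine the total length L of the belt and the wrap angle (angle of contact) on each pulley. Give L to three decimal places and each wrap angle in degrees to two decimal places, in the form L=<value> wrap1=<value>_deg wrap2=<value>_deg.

L=174.140 wrap1=186.37_deg wrap2=173.63_deg

open belt: β = asin((r2−r1)/C) = asin(-3/54) = -3.1847°
wrap1 = π − 2β = 186.3695°
wrap2 = π + 2β = 173.6305°
tangent length = C·cosβ = 53.9166
L = r1·wrap1 + r2·wrap2 + 2·C·cosβ = 12·3.2528 + 9·3.0304 + 2·53.9166 = 174.1402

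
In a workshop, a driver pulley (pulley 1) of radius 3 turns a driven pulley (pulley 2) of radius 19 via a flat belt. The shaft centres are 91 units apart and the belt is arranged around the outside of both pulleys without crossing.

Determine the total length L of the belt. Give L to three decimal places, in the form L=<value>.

open belt: β = asin((r2−r1)/C) = asin(16/91) = 10.1266°
wrap1 = π − 2β = 159.7468°
wrap2 = π + 2β = 200.2532°
tangent length = C·cosβ = 89.5824
L = r1·wrap1 + r2·wrap2 + 2·C·cosβ = 3·2.7881 + 19·3.4951 + 2·89.5824 = 253.9355

L=253.936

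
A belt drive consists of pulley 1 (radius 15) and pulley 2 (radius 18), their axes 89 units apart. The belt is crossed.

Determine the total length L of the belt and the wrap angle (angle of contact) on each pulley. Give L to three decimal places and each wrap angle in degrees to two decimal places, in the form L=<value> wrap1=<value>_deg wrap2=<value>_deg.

crossed belt: β = asin((r1+r2)/C) = asin(33/89) = 21.7641°
wrap1 = wrap2 = π + 2β = 223.5283°
tangent length = C·cosβ = 82.6559
L = (r1+r2)·wrap + 2·C·cosβ = 33·3.9013 + 2·82.6559 = 294.0549

L=294.055 wrap1=223.53_deg wrap2=223.53_deg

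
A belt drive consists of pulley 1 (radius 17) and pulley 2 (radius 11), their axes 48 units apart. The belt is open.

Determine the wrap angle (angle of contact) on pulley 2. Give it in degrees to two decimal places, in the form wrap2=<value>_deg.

open belt: β = asin((r2−r1)/C) = asin(-6/48) = -7.1808°
wrap1 = π − 2β = 194.3615°
wrap2 = π + 2β = 165.6385°

wrap2=165.64_deg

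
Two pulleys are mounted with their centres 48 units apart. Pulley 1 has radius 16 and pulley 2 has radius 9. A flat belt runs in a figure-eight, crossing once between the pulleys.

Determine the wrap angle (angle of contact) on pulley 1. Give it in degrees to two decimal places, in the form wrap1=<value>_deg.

crossed belt: β = asin((r1+r2)/C) = asin(25/48) = 31.3882°
wrap1 = wrap2 = π + 2β = 242.7763°

wrap1=242.78_deg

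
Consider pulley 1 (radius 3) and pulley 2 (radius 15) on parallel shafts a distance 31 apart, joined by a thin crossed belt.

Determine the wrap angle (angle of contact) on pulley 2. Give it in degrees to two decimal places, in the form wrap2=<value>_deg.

crossed belt: β = asin((r1+r2)/C) = asin(18/31) = 35.4959°
wrap1 = wrap2 = π + 2β = 250.9919°

wrap2=250.99_deg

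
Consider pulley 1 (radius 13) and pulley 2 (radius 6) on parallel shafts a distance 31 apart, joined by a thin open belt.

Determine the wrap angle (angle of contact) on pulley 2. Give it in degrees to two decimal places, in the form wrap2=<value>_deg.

wrap2=153.90_deg

open belt: β = asin((r2−r1)/C) = asin(-7/31) = -13.0503°
wrap1 = π − 2β = 206.1006°
wrap2 = π + 2β = 153.8994°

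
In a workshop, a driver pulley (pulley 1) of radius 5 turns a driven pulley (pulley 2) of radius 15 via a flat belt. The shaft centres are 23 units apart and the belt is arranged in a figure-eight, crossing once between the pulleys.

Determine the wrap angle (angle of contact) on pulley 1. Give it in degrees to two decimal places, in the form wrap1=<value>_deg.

crossed belt: β = asin((r1+r2)/C) = asin(20/23) = 60.4082°
wrap1 = wrap2 = π + 2β = 300.8163°

wrap1=300.82_deg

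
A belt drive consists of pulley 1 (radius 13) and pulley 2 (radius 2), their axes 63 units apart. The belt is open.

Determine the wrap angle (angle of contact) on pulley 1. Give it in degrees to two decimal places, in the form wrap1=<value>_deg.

wrap1=200.11_deg

open belt: β = asin((r2−r1)/C) = asin(-11/63) = -10.0556°
wrap1 = π − 2β = 200.1111°
wrap2 = π + 2β = 159.8889°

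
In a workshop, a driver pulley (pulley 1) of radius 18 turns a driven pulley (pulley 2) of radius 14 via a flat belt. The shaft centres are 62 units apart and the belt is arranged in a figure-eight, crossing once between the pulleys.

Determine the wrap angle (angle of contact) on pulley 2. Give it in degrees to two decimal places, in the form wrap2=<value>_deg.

wrap2=242.15_deg

crossed belt: β = asin((r1+r2)/C) = asin(32/62) = 31.0730°
wrap1 = wrap2 = π + 2β = 242.1459°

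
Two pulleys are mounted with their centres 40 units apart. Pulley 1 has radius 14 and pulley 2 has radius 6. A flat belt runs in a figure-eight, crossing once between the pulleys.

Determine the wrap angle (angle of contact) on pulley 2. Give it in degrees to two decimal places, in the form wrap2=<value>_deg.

wrap2=240.00_deg

crossed belt: β = asin((r1+r2)/C) = asin(20/40) = 30.0000°
wrap1 = wrap2 = π + 2β = 240.0000°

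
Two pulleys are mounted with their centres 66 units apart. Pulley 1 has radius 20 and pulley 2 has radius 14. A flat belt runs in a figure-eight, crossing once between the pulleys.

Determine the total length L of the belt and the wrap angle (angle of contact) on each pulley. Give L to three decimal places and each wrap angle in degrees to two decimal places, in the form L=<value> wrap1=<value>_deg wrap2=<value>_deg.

L=256.752 wrap1=242.02_deg wrap2=242.02_deg

crossed belt: β = asin((r1+r2)/C) = asin(34/66) = 31.0076°
wrap1 = wrap2 = π + 2β = 242.0152°
tangent length = C·cosβ = 56.5685
L = (r1+r2)·wrap + 2·C·cosβ = 34·4.2240 + 2·56.5685 = 256.7518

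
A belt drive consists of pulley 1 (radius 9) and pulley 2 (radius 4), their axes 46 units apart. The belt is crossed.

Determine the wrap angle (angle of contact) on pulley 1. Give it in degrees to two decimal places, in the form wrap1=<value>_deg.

crossed belt: β = asin((r1+r2)/C) = asin(13/46) = 16.4160°
wrap1 = wrap2 = π + 2β = 212.8319°

wrap1=212.83_deg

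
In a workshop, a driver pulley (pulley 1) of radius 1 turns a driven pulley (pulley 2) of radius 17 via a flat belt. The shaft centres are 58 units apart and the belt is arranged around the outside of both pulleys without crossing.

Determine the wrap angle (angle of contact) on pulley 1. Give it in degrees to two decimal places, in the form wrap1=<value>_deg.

open belt: β = asin((r2−r1)/C) = asin(16/58) = 16.0134°
wrap1 = π − 2β = 147.9732°
wrap2 = π + 2β = 212.0268°

wrap1=147.97_deg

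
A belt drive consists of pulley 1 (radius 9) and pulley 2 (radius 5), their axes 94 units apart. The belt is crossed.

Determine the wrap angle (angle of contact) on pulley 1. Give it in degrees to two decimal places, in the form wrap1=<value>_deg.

wrap1=197.13_deg

crossed belt: β = asin((r1+r2)/C) = asin(14/94) = 8.5653°
wrap1 = wrap2 = π + 2β = 197.1306°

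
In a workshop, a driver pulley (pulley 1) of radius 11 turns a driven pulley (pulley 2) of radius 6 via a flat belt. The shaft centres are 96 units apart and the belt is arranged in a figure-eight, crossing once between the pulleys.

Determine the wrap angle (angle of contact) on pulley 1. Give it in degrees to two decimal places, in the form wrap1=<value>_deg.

crossed belt: β = asin((r1+r2)/C) = asin(17/96) = 10.1999°
wrap1 = wrap2 = π + 2β = 200.3998°

wrap1=200.40_deg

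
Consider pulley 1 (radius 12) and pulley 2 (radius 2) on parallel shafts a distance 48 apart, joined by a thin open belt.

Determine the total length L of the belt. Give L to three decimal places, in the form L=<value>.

open belt: β = asin((r2−r1)/C) = asin(-10/48) = -12.0247°
wrap1 = π − 2β = 204.0494°
wrap2 = π + 2β = 155.9506°
tangent length = C·cosβ = 46.9468
L = r1·wrap1 + r2·wrap2 + 2·C·cosβ = 12·3.5613 + 2·2.7219 + 2·46.9468 = 142.0733

L=142.073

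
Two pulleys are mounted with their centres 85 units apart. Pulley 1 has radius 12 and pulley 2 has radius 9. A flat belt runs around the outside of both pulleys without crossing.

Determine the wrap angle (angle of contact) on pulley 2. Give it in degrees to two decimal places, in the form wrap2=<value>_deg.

wrap2=175.95_deg

open belt: β = asin((r2−r1)/C) = asin(-3/85) = -2.0226°
wrap1 = π − 2β = 184.0452°
wrap2 = π + 2β = 175.9548°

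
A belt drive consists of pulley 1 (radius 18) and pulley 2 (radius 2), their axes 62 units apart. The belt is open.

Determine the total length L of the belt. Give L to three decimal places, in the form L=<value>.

open belt: β = asin((r2−r1)/C) = asin(-16/62) = -14.9552°
wrap1 = π − 2β = 209.9105°
wrap2 = π + 2β = 150.0895°
tangent length = C·cosβ = 59.8999
L = r1·wrap1 + r2·wrap2 + 2·C·cosβ = 18·3.6636 + 2·2.6196 + 2·59.8999 = 190.9843

L=190.984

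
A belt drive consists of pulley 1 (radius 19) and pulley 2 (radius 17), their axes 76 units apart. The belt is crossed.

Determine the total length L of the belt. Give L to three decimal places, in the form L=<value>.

L=282.493

crossed belt: β = asin((r1+r2)/C) = asin(36/76) = 28.2737°
wrap1 = wrap2 = π + 2β = 236.5474°
tangent length = C·cosβ = 66.9328
L = (r1+r2)·wrap + 2·C·cosβ = 36·4.1285 + 2·66.9328 = 282.4927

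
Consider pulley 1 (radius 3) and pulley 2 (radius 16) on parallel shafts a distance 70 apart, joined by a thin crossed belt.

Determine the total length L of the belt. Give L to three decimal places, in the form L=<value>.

L=204.880

crossed belt: β = asin((r1+r2)/C) = asin(19/70) = 15.7493°
wrap1 = wrap2 = π + 2β = 211.4986°
tangent length = C·cosβ = 67.3721
L = (r1+r2)·wrap + 2·C·cosβ = 19·3.6913 + 2·67.3721 = 204.8798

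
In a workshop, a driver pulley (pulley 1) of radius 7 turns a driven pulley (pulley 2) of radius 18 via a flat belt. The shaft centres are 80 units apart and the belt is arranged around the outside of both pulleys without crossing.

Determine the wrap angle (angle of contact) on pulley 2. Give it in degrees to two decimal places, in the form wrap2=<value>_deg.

wrap2=195.81_deg

open belt: β = asin((r2−r1)/C) = asin(11/80) = 7.9032°
wrap1 = π − 2β = 164.1936°
wrap2 = π + 2β = 195.8064°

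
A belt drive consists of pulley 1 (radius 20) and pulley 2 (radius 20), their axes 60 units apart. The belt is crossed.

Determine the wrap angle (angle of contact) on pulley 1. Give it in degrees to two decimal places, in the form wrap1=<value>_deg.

wrap1=263.62_deg

crossed belt: β = asin((r1+r2)/C) = asin(40/60) = 41.8103°
wrap1 = wrap2 = π + 2β = 263.6206°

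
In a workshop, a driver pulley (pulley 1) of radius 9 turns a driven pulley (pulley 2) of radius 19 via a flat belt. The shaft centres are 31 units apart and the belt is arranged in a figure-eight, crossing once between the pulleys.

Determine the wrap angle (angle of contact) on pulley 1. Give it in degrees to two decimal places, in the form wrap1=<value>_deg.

wrap1=309.17_deg

crossed belt: β = asin((r1+r2)/C) = asin(28/31) = 64.5854°
wrap1 = wrap2 = π + 2β = 309.1708°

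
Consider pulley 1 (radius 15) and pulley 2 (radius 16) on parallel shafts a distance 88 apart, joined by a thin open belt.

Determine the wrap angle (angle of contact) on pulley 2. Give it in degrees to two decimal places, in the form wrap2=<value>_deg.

wrap2=181.30_deg

open belt: β = asin((r2−r1)/C) = asin(1/88) = 0.6511°
wrap1 = π − 2β = 178.6978°
wrap2 = π + 2β = 181.3022°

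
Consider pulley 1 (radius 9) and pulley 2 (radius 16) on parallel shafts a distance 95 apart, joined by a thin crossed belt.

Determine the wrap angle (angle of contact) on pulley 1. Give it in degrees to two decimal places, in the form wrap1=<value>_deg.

wrap1=210.52_deg

crossed belt: β = asin((r1+r2)/C) = asin(25/95) = 15.2575°
wrap1 = wrap2 = π + 2β = 210.5150°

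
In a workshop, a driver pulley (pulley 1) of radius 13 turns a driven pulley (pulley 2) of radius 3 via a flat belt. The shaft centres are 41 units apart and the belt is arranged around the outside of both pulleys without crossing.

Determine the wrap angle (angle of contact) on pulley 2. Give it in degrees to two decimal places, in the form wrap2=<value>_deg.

open belt: β = asin((r2−r1)/C) = asin(-10/41) = -14.1170°
wrap1 = π − 2β = 208.2340°
wrap2 = π + 2β = 151.7660°

wrap2=151.77_deg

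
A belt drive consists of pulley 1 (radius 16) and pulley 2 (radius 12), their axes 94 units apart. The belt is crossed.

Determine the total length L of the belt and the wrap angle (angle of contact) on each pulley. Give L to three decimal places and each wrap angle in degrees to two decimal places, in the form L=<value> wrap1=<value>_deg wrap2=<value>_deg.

crossed belt: β = asin((r1+r2)/C) = asin(28/94) = 17.3299°
wrap1 = wrap2 = π + 2β = 214.6597°
tangent length = C·cosβ = 89.7329
L = (r1+r2)·wrap + 2·C·cosβ = 28·3.7465 + 2·89.7329 = 284.3684

L=284.368 wrap1=214.66_deg wrap2=214.66_deg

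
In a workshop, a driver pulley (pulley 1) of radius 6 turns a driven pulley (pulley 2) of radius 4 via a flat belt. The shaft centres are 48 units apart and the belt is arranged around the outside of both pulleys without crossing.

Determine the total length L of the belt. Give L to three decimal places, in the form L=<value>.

L=127.499

open belt: β = asin((r2−r1)/C) = asin(-2/48) = -2.3880°
wrap1 = π − 2β = 184.7760°
wrap2 = π + 2β = 175.2240°
tangent length = C·cosβ = 47.9583
L = r1·wrap1 + r2·wrap2 + 2·C·cosβ = 6·3.2250 + 4·3.0582 + 2·47.9583 = 127.4993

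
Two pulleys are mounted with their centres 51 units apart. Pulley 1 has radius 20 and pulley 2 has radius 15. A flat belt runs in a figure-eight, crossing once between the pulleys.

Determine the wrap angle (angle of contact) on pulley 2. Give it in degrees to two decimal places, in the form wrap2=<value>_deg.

crossed belt: β = asin((r1+r2)/C) = asin(35/51) = 43.3359°
wrap1 = wrap2 = π + 2β = 266.6718°

wrap2=266.67_deg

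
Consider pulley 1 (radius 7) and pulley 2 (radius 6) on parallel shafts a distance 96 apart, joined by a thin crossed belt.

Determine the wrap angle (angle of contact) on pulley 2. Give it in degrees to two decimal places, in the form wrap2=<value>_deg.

crossed belt: β = asin((r1+r2)/C) = asin(13/96) = 7.7827°
wrap1 = wrap2 = π + 2β = 195.5654°

wrap2=195.57_deg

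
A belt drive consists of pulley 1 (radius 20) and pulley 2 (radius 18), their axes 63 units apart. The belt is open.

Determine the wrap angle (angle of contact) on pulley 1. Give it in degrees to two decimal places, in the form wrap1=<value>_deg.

open belt: β = asin((r2−r1)/C) = asin(-2/63) = -1.8192°
wrap1 = π − 2β = 183.6384°
wrap2 = π + 2β = 176.3616°

wrap1=183.64_deg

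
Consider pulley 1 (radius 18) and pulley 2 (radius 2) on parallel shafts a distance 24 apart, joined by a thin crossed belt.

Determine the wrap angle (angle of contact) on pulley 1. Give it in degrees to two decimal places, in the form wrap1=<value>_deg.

wrap1=292.89_deg

crossed belt: β = asin((r1+r2)/C) = asin(20/24) = 56.4427°
wrap1 = wrap2 = π + 2β = 292.8854°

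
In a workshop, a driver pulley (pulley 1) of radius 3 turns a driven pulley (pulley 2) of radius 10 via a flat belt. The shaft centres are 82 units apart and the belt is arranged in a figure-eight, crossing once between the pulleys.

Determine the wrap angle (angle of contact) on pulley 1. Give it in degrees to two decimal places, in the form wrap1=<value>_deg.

crossed belt: β = asin((r1+r2)/C) = asin(13/82) = 9.1220°
wrap1 = wrap2 = π + 2β = 198.2439°

wrap1=198.24_deg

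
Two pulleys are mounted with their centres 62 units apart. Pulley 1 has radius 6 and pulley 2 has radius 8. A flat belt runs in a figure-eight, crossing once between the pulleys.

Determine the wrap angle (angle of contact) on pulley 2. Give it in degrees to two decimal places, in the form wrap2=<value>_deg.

wrap2=206.10_deg

crossed belt: β = asin((r1+r2)/C) = asin(14/62) = 13.0503°
wrap1 = wrap2 = π + 2β = 206.1006°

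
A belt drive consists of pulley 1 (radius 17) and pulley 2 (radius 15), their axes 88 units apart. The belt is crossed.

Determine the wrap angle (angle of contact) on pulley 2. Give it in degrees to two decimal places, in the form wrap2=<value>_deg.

wrap2=222.65_deg

crossed belt: β = asin((r1+r2)/C) = asin(32/88) = 21.3237°
wrap1 = wrap2 = π + 2β = 222.6474°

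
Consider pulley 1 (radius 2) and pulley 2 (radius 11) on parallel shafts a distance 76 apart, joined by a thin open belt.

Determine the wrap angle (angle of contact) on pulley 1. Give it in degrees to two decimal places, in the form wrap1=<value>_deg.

wrap1=166.40_deg

open belt: β = asin((r2−r1)/C) = asin(9/76) = 6.8010°
wrap1 = π − 2β = 166.3980°
wrap2 = π + 2β = 193.6020°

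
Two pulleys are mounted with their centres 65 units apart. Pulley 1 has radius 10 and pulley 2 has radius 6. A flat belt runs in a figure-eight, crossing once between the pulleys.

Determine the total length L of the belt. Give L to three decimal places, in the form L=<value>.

crossed belt: β = asin((r1+r2)/C) = asin(16/65) = 14.2500°
wrap1 = wrap2 = π + 2β = 208.5001°
tangent length = C·cosβ = 63.0000
L = (r1+r2)·wrap + 2·C·cosβ = 16·3.6390 + 2·63.0000 = 184.2242

L=184.224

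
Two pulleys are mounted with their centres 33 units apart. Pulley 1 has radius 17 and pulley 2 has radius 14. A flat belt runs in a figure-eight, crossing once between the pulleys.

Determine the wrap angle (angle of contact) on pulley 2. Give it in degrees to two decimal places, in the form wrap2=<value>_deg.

wrap2=319.90_deg

crossed belt: β = asin((r1+r2)/C) = asin(31/33) = 69.9500°
wrap1 = wrap2 = π + 2β = 319.9000°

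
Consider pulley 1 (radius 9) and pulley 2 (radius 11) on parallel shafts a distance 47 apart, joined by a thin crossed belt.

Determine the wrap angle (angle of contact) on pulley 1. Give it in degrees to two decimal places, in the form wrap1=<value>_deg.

crossed belt: β = asin((r1+r2)/C) = asin(20/47) = 25.1843°
wrap1 = wrap2 = π + 2β = 230.3687°

wrap1=230.37_deg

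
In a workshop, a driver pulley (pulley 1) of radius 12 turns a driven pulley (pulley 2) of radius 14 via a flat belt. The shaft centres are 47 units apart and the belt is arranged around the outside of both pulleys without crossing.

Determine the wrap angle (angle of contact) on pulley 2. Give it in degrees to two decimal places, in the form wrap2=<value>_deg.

open belt: β = asin((r2−r1)/C) = asin(2/47) = 2.4389°
wrap1 = π − 2β = 175.1223°
wrap2 = π + 2β = 184.8777°

wrap2=184.88_deg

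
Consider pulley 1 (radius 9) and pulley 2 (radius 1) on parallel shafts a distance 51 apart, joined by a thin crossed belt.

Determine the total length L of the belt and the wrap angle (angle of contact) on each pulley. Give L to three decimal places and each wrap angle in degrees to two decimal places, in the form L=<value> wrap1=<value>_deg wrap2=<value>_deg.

L=135.383 wrap1=202.62_deg wrap2=202.62_deg

crossed belt: β = asin((r1+r2)/C) = asin(10/51) = 11.3077°
wrap1 = wrap2 = π + 2β = 202.6155°
tangent length = C·cosβ = 50.0100
L = (r1+r2)·wrap + 2·C·cosβ = 10·3.5363 + 2·50.0100 = 135.3831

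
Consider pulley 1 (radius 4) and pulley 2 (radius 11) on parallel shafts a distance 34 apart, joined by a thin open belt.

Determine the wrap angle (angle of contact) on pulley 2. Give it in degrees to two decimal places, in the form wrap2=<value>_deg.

wrap2=203.76_deg

open belt: β = asin((r2−r1)/C) = asin(7/34) = 11.8812°
wrap1 = π − 2β = 156.2377°
wrap2 = π + 2β = 203.7623°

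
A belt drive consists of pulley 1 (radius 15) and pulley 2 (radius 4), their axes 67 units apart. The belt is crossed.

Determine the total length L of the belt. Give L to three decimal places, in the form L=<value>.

crossed belt: β = asin((r1+r2)/C) = asin(19/67) = 16.4741°
wrap1 = wrap2 = π + 2β = 212.9482°
tangent length = C·cosβ = 64.2495
L = (r1+r2)·wrap + 2·C·cosβ = 19·3.7166 + 2·64.2495 = 199.1153

L=199.115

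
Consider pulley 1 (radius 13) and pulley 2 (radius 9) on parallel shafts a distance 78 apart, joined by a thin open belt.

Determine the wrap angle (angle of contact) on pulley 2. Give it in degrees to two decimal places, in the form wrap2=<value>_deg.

wrap2=174.12_deg

open belt: β = asin((r2−r1)/C) = asin(-4/78) = -2.9395°
wrap1 = π − 2β = 185.8791°
wrap2 = π + 2β = 174.1209°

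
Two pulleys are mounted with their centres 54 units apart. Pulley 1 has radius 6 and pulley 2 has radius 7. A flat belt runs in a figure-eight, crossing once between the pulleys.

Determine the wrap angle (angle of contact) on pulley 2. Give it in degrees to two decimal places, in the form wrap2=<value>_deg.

wrap2=207.86_deg

crossed belt: β = asin((r1+r2)/C) = asin(13/54) = 13.9303°
wrap1 = wrap2 = π + 2β = 207.8605°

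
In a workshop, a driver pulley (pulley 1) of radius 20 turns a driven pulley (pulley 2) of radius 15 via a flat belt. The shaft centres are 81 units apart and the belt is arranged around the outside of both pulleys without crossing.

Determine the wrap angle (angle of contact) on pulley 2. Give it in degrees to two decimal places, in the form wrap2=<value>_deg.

wrap2=172.92_deg

open belt: β = asin((r2−r1)/C) = asin(-5/81) = -3.5390°
wrap1 = π − 2β = 187.0781°
wrap2 = π + 2β = 172.9219°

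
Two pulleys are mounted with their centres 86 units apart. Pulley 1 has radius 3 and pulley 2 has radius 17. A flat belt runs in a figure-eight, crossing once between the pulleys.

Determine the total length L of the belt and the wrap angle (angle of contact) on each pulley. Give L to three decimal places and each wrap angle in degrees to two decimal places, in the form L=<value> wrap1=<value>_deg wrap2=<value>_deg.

L=239.504 wrap1=206.90_deg wrap2=206.90_deg

crossed belt: β = asin((r1+r2)/C) = asin(20/86) = 13.4477°
wrap1 = wrap2 = π + 2β = 206.8955°
tangent length = C·cosβ = 83.6421
L = (r1+r2)·wrap + 2·C·cosβ = 20·3.6110 + 2·83.6421 = 239.5043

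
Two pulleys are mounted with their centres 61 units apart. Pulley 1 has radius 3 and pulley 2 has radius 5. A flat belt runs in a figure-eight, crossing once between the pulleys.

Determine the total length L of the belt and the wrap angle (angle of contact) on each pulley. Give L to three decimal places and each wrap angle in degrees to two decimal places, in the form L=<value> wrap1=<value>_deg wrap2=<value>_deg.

crossed belt: β = asin((r1+r2)/C) = asin(8/61) = 7.5359°
wrap1 = wrap2 = π + 2β = 195.0718°
tangent length = C·cosβ = 60.4731
L = (r1+r2)·wrap + 2·C·cosβ = 8·3.4046 + 2·60.4731 = 148.1834

L=148.183 wrap1=195.07_deg wrap2=195.07_deg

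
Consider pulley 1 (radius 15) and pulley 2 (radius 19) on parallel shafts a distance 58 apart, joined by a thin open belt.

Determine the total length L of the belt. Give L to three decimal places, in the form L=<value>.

L=223.090

open belt: β = asin((r2−r1)/C) = asin(4/58) = 3.9546°
wrap1 = π − 2β = 172.0909°
wrap2 = π + 2β = 187.9091°
tangent length = C·cosβ = 57.8619
L = r1·wrap1 + r2·wrap2 + 2·C·cosβ = 15·3.0036 + 19·3.2796 + 2·57.8619 = 223.0901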